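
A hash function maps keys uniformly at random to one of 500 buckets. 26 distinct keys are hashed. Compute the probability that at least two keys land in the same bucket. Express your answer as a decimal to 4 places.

It's easier to compute the probability that all 26 are distinct.
P(all distinct) = 500/500 · 499/500 · ··· · 475/500 ≈ 0.5162.
So the probability of at least one match is 1 − 0.5162 = 0.4838.

0.4838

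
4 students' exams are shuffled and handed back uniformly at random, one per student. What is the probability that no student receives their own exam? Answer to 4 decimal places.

0.3750

This is the derangement probability: permutations of 4 with no fixed point.
D(4) = 4! · (1 − 1/1! + 1/2! − ··· + (−1)^4/4!) = 9.
P = 9/24 = 3/8 ≈ 0.3750.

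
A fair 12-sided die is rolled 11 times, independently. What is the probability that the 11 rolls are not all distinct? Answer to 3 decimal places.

P(all 11 different) = 12/12 · 11/12 · ··· · 2/12 ≈ 0.001.
P(at least two equal) = 1 − 0.001 = 0.999.

0.999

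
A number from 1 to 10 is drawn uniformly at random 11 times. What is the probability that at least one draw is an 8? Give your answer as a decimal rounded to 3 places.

P(no draw is an 8) = (9/10)^11 ≈ 0.314.
P(at least one) = 1 − 0.314 = 0.686.

0.686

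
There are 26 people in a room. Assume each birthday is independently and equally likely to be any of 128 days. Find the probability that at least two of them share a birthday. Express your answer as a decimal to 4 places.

It's easier to compute the probability that all 26 are distinct.
P(all distinct) = 128/128 · 127/128 · ··· · 103/128 ≈ 0.0654.
So the probability of at least one match is 1 − 0.0654 = 0.9346.

0.9346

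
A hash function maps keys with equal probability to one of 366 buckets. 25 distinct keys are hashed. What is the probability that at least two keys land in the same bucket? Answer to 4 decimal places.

0.5677

It's easier to compute the probability that all 25 are distinct.
P(all distinct) = 366/366 · 365/366 · ··· · 342/366 ≈ 0.4323.
So the probability of at least one match is 1 − 0.4323 = 0.5677.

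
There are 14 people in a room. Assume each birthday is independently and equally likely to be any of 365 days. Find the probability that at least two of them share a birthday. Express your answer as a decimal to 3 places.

0.223

It's easier to compute the probability that all 14 are distinct.
P(all distinct) = 365/365 · 364/365 · ··· · 352/365 ≈ 0.777.
So the probability of at least one match is 1 − 0.777 = 0.223.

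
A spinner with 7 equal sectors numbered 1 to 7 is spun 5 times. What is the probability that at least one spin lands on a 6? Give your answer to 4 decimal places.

0.5373

P(no spin lands on a 6) = (6/7)^5 ≈ 0.4627.
P(at least one) = 1 − 0.4627 = 0.5373.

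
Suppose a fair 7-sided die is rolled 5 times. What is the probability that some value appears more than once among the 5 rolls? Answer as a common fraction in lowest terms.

2041/2401

P(all 5 different) = 7/7 · 6/7 · ··· · 3/7 = 360/2401.
P(at least two equal) = 1 − 360/2401 = 2041/2401.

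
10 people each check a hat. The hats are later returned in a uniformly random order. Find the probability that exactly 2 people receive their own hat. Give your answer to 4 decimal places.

Choose which 2 of the 10 are fixed: C(10,2) = 45 ways.
The remaining 8 must have no fixed point: D(8) = 14833.
P = 45·14833/3628800 = 2119/11520 ≈ 0.1839.

0.1839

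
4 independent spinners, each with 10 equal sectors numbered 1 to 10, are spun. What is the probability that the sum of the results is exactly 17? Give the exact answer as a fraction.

There are 10^4 = 10000 equally likely outcomes.
The number of ordered 4-tuples from {1,…,10} summing to 17 is 480.
P(sum = 17) = 480/10000 = 6/125.

6/125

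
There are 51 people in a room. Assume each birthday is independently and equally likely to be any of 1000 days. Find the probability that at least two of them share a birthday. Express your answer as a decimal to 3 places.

0.727

It's easier to compute the probability that all 51 are distinct.
P(all distinct) = 1000/1000 · 999/1000 · ··· · 950/1000 ≈ 0.273.
So the probability of at least one match is 1 − 0.273 = 0.727.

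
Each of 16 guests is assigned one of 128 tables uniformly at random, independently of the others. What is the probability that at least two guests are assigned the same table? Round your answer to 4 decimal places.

0.6239

It's easier to compute the probability that all 16 are distinct.
P(all distinct) = 128/128 · 127/128 · ··· · 113/128 ≈ 0.3761.
So the probability of at least one match is 1 − 0.3761 = 0.6239.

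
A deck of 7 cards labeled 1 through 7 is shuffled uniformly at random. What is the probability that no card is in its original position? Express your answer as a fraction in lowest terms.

This is the derangement probability: permutations of 7 with no fixed point.
D(7) = 7! · (1 − 1/1! + 1/2! − ··· + (−1)^7/7!) = 1854.
P = 1854/5040 = 103/280.

103/280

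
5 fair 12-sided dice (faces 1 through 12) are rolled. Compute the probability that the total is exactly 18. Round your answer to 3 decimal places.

There are 12^5 = 248832 equally likely outcomes.
The number of ordered 5-tuples from {1,…,12} summing to 18 is 2355.
P(sum = 18) = 2355/248832 = 785/82944 ≈ 0.009.

0.009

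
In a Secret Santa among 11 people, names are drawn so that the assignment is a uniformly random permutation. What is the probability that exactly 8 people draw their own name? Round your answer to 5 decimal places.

Choose which 8 of the 11 are fixed: C(11,8) = 165 ways.
The remaining 3 must have no fixed point: D(3) = 2.
P = 165·2/39916800 = 1/120960 ≈ 0.00001.

0.00001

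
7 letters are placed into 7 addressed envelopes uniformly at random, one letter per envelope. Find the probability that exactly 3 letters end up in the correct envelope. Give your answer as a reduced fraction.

1/16

Choose which 3 of the 7 are fixed: C(7,3) = 35 ways.
The remaining 4 must have no fixed point: D(4) = 9.
P = 35·9/5040 = 1/16.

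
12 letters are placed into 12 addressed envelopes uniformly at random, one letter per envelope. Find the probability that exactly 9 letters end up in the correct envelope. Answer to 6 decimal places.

0.000001

Choose which 9 of the 12 are fixed: C(12,9) = 220 ways.
The remaining 3 must have no fixed point: D(3) = 2.
P = 220·2/479001600 = 1/1088640 ≈ 0.000001.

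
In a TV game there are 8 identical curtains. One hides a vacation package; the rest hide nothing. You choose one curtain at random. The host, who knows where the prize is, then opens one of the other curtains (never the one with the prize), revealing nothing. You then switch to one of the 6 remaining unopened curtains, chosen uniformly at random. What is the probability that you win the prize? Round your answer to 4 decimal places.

0.1458

Your original curtain holds the prize with probability 1/8, so the other 7 collectively hold it with probability 7/8.
The host can always find an empty curtain to open, so this doesn't change that 7/8; it is now spread over the 6 remaining unopened curtains.
P(win by switching) = (7/8) · (1/6) = 7/48 ≈ 0.1458.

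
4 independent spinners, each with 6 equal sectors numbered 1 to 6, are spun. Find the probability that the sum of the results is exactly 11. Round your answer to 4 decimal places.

There are 6^4 = 1296 equally likely outcomes.
The number of ordered 4-tuples from {1,…,6} summing to 11 is 104.
P(sum = 11) = 104/1296 = 13/162 ≈ 0.0802.

0.0802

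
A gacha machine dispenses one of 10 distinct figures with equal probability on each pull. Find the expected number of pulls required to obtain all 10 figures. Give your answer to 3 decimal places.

After i distinct types are collected, each trial gives a new one with probability (10−i)/10, so the expected wait for the next new type is 10/(10−i).
E = 10/10 + 10/9 + 10/8 + 10/7 + 10/6 + 10/5 + 10/4 + 10/3 + 10/2 + 10/1 = 7381/252 ≈ 29.290.

29.290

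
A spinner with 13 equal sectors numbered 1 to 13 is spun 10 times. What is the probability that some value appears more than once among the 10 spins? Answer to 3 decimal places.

P(all 10 different) = 13/13 · 12/13 · ··· · 4/13 ≈ 0.008.
P(at least two equal) = 1 − 0.008 = 0.992.

0.992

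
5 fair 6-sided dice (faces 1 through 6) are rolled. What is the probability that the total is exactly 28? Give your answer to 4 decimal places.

0.0019

There are 6^5 = 7776 equally likely outcomes.
The number of ordered 5-tuples from {1,…,6} summing to 28 is 15.
P(sum = 28) = 15/7776 = 5/2592 ≈ 0.0019.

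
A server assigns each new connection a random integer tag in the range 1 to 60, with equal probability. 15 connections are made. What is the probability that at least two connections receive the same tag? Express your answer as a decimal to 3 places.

0.852

It's easier to compute the probability that all 15 are distinct.
P(all distinct) = 60/60 · 59/60 · ··· · 46/60 ≈ 0.148.
So the probability of at least one match is 1 − 0.148 = 0.852.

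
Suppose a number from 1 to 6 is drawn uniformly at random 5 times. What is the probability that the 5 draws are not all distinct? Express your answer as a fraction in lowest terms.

49/54

P(all 5 different) = 6/6 · 5/6 · ··· · 2/6 = 5/54.
P(at least two equal) = 1 − 5/54 = 49/54.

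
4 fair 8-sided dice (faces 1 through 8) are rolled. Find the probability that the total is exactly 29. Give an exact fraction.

5/1024

There are 8^4 = 4096 equally likely outcomes.
The number of ordered 4-tuples from {1,…,8} summing to 29 is 20.
P(sum = 29) = 20/4096 = 5/1024.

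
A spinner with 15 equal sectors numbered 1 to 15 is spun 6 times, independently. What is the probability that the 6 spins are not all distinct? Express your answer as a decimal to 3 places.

P(all 6 different) = 15/15 · 14/15 · ··· · 10/15 ≈ 0.316.
P(at least two equal) = 1 − 0.316 = 0.684.

0.684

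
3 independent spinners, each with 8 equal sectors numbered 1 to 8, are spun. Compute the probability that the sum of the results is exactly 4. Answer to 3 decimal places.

There are 8^3 = 512 equally likely outcomes.
The number of ordered 3-tuples from {1,…,8} summing to 4 is 3.
P(sum = 4) = 3/512 ≈ 0.006.

0.006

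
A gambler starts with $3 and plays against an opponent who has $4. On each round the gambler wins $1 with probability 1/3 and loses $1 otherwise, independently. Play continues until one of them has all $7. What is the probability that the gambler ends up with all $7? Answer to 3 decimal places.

Let r = q/p = (2/3)/(1/3) = 2. The recurrence P(i) = p·P(i+1) + q·P(i−1) with P(0)=0, P(7)=1 gives P(i) = (1 − r^i)/(1 − r^7).
P(3) = (1 − (2)^3) / (1 − (2)^7) = 7/127 ≈ 0.055.

0.055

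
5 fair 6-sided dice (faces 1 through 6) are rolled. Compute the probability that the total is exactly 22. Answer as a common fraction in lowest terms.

35/648

There are 6^5 = 7776 equally likely outcomes.
The number of ordered 5-tuples from {1,…,6} summing to 22 is 420.
P(sum = 22) = 420/7776 = 35/648.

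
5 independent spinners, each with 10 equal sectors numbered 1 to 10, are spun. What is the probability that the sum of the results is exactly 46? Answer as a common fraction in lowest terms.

7/10000

There are 10^5 = 100000 equally likely outcomes.
The number of ordered 5-tuples from {1,…,10} summing to 46 is 70.
P(sum = 46) = 70/100000 = 7/10000.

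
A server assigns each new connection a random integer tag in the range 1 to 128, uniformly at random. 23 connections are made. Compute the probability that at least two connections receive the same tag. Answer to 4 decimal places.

0.8780

It's easier to compute the probability that all 23 are distinct.
P(all distinct) = 128/128 · 127/128 · ··· · 106/128 ≈ 0.1220.
So the probability of at least one match is 1 − 0.1220 = 0.8780.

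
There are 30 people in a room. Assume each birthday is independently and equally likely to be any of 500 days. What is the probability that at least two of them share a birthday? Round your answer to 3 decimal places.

0.588

It's easier to compute the probability that all 30 are distinct.
P(all distinct) = 500/500 · 499/500 · ··· · 471/500 ≈ 0.412.
So the probability of at least one match is 1 − 0.412 = 0.588.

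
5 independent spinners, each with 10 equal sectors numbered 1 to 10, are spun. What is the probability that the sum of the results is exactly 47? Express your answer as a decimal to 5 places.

0.00035

There are 10^5 = 100000 equally likely outcomes.
The number of ordered 5-tuples from {1,…,10} summing to 47 is 35.
P(sum = 47) = 35/100000 = 7/20000 ≈ 0.00035.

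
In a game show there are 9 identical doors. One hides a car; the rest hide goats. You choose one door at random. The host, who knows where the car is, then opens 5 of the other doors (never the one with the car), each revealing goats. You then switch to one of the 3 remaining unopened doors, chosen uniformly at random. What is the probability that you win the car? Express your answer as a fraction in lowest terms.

8/27

Your original door holds the car with probability 1/9, so the other 8 collectively hold it with probability 8/9.
The host can always find 5 empty doors to open, so the reveals don't change that 8/9; it is now spread over the 3 remaining unopened doors.
P(win by switching) = (8/9) · (1/3) = 8/27.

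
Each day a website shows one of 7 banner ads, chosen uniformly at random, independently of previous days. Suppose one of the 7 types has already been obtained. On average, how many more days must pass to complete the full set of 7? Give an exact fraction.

343/20

Starting from 1 distinct type, each trial gives a new one with probability (7−i)/7 when i types are held, so the wait for the next new type is 7/(7−i).
E = 7/6 + 7/5 + 7/4 + 7/3 + 7/2 + 7/1 = 343/20.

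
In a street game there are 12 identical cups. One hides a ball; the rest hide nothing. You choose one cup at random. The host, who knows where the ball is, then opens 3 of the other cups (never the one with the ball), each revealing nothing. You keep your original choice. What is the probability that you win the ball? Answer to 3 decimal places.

0.083

The host can always open 3 empty cups regardless of your choice, so the reveals give no information about your original cup.
P(win by staying) = 1/12 ≈ 0.083.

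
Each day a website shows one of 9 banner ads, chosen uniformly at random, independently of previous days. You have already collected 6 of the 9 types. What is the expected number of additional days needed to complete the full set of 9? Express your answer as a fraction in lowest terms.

Starting from 6 distinct types, each trial gives a new one with probability (9−i)/9 when i types are held, so the wait for the next new type is 9/(9−i).
E = 9/3 + 9/2 + 9/1 = 33/2.

33/2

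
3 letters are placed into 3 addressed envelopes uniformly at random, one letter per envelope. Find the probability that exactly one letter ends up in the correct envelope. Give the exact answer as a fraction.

1/2

Choose which one is fixed: C(3,1) = 3 ways.
The remaining 2 must have no fixed point: D(2) = 1.
P = 3·1/6 = 1/2.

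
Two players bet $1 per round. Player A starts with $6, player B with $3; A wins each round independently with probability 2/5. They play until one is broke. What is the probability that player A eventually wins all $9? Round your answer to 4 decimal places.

0.2775

Let r = q/p = (3/5)/(2/5) = 3/2. The recurrence P(i) = p·P(i+1) + q·P(i−1) with P(0)=0, P(9)=1 gives P(i) = (1 − r^i)/(1 − r^9).
P(6) = (1 − (3/2)^6) / (1 − (3/2)^9) = 280/1009 ≈ 0.2775.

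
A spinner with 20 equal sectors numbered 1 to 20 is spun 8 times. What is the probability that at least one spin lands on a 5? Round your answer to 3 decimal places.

0.337

P(no spin lands on a 5) = (19/20)^8 ≈ 0.663.
P(at least one) = 1 − 0.663 = 0.337.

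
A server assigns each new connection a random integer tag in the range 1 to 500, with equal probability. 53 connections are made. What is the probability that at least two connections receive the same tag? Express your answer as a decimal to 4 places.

0.9426

It's easier to compute the probability that all 53 are distinct.
P(all distinct) = 500/500 · 499/500 · ··· · 448/500 ≈ 0.0574.
So the probability of at least one match is 1 − 0.0574 = 0.9426.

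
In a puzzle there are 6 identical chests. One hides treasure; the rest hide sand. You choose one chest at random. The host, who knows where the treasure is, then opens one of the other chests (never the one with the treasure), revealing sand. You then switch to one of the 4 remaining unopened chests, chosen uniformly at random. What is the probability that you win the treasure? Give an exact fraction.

5/24

Your original chest holds the treasure with probability 1/6, so the other 5 collectively hold it with probability 5/6.
The host can always find an empty chest to open, so this doesn't change that 5/6; it is now spread over the 4 remaining unopened chests.
P(win by switching) = (5/6) · (1/4) = 5/24.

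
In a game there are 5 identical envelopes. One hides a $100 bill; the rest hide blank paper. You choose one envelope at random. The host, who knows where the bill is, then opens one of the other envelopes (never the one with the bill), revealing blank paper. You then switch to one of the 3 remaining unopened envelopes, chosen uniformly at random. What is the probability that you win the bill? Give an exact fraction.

Your original envelope holds the bill with probability 1/5, so the other 4 collectively hold it with probability 4/5.
The host can always find an empty envelope to open, so this doesn't change that 4/5; it is now spread over the 3 remaining unopened envelopes.
P(win by switching) = (4/5) · (1/3) = 4/15.

4/15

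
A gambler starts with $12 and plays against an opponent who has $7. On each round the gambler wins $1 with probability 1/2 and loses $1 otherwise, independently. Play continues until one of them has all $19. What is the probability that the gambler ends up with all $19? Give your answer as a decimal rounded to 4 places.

0.6316

With a fair step, P(i) = ½P(i−1) + ½P(i+1) with P(0)=0, P(19)=1 has the linear solution P(i) = i/19.
P(12) = 12/19 ≈ 0.6316.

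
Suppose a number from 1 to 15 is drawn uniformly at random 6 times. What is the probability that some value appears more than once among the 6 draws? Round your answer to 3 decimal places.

P(all 6 different) = 15/15 · 14/15 · ··· · 10/15 ≈ 0.316.
P(at least two equal) = 1 − 0.316 = 0.684.

0.684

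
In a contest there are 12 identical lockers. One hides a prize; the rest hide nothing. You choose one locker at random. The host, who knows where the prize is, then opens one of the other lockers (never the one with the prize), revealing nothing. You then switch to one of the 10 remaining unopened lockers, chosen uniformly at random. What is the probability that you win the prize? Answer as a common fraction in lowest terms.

11/120

Your original locker holds the prize with probability 1/12, so the other 11 collectively hold it with probability 11/12.
The host can always find an empty locker to open, so this doesn't change that 11/12; it is now spread over the 10 remaining unopened lockers.
P(win by switching) = (11/12) · (1/10) = 11/120.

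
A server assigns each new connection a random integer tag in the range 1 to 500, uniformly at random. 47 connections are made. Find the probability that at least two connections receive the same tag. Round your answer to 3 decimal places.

It's easier to compute the probability that all 47 are distinct.
P(all distinct) = 500/500 · 499/500 · ··· · 454/500 ≈ 0.107.
So the probability of at least one match is 1 − 0.107 = 0.893.

0.893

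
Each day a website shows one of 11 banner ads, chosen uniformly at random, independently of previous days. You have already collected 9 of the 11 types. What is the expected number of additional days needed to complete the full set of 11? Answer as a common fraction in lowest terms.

Starting from 9 distinct types, each trial gives a new one with probability (11−i)/11 when i types are held, so the wait for the next new type is 11/(11−i).
E = 11/2 + 11/1 = 33/2.

33/2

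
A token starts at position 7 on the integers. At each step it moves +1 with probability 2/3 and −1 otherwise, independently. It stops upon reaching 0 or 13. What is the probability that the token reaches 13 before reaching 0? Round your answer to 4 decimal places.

0.9923

Let r = q/p = (1/3)/(2/3) = 1/2. The recurrence P(i) = p·P(i+1) + q·P(i−1) with P(0)=0, P(13)=1 gives P(i) = (1 − r^i)/(1 − r^13).
P(7) = (1 − (1/2)^7) / (1 − (1/2)^13) = 8128/8191 ≈ 0.9923.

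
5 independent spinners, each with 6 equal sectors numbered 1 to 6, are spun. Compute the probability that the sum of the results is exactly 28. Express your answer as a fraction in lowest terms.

There are 6^5 = 7776 equally likely outcomes.
The number of ordered 5-tuples from {1,…,6} summing to 28 is 15.
P(sum = 28) = 15/7776 = 5/2592.

5/2592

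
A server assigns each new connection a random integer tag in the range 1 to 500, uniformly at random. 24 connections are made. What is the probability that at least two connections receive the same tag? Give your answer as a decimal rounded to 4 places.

It's easier to compute the probability that all 24 are distinct.
P(all distinct) = 500/500 · 499/500 · ··· · 477/500 ≈ 0.5707.
So the probability of at least one match is 1 − 0.5707 = 0.4293.

0.4293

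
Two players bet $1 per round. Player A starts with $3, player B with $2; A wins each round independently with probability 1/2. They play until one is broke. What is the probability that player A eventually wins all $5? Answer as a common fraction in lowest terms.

With a fair step, P(i) = ½P(i−1) + ½P(i+1) with P(0)=0, P(5)=1 has the linear solution P(i) = i/5.
P(3) = 3/5.

3/5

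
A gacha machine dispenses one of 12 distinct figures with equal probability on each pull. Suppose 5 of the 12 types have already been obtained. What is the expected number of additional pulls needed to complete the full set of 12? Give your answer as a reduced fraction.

1089/35

Starting from 5 distinct types, each trial gives a new one with probability (12−i)/12 when i types are held, so the wait for the next new type is 12/(12−i).
E = 12/7 + 12/6 + 12/5 + 12/4 + 12/3 + 12/2 + 12/1 = 1089/35.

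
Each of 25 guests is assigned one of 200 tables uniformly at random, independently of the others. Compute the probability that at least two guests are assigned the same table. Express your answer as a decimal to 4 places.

It's easier to compute the probability that all 25 are distinct.
P(all distinct) = 200/200 · 199/200 · ··· · 176/200 ≈ 0.2090.
So the probability of at least one match is 1 − 0.2090 = 0.7910.

0.7910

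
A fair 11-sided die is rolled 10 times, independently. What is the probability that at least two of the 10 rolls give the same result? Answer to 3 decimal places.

P(all 10 different) = 11/11 · 10/11 · ··· · 2/11 ≈ 0.002.
P(at least two equal) = 1 − 0.002 = 0.998.

0.998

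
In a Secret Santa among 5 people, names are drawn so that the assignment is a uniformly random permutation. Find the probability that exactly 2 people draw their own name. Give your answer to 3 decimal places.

0.167

Choose which 2 of the 5 are fixed: C(5,2) = 10 ways.
The remaining 3 must have no fixed point: D(3) = 2.
P = 10·2/120 = 1/6 ≈ 0.167.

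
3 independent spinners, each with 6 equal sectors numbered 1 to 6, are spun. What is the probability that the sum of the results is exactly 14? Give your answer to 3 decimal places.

0.069

There are 6^3 = 216 equally likely outcomes.
The number of ordered 3-tuples from {1,…,6} summing to 14 is 15.
P(sum = 14) = 15/216 = 5/72 ≈ 0.069.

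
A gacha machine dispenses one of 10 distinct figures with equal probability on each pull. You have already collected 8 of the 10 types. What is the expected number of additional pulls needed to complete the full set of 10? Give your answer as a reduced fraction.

15

Starting from 8 distinct types, each trial gives a new one with probability (10−i)/10 when i types are held, so the wait for the next new type is 10/(10−i).
E = 10/2 + 10/1 = 15.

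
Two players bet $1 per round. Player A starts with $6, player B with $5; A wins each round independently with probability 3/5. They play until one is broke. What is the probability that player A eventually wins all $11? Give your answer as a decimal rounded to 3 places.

0.923

Let r = q/p = (2/5)/(3/5) = 2/3. The recurrence P(i) = p·P(i+1) + q·P(i−1) with P(0)=0, P(11)=1 gives P(i) = (1 − r^i)/(1 − r^11).
P(6) = (1 − (2/3)^6) / (1 − (2/3)^11) = 161595/175099 ≈ 0.923.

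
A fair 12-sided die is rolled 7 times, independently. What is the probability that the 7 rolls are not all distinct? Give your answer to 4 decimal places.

P(all 7 different) = 12/12 · 11/12 · ··· · 6/12 ≈ 0.1114.
P(at least two equal) = 1 − 0.1114 = 0.8886.

0.8886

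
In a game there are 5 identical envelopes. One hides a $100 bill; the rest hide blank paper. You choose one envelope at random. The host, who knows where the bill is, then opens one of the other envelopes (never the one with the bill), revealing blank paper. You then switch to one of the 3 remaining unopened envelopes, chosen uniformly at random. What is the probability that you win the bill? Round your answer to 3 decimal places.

0.267

Your original envelope holds the bill with probability 1/5, so the other 4 collectively hold it with probability 4/5.
The host can always find an empty envelope to open, so this doesn't change that 4/5; it is now spread over the 3 remaining unopened envelopes.
P(win by switching) = (4/5) · (1/3) = 4/15 ≈ 0.267.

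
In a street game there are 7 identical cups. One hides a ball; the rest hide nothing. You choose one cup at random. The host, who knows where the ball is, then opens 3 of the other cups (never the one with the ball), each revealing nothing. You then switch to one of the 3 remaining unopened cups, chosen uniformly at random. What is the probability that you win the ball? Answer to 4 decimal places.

0.2857

Your original cup holds the ball with probability 1/7, so the other 6 collectively hold it with probability 6/7.
The host can always find 3 empty cups to open, so the reveals don't change that 6/7; it is now spread over the 3 remaining unopened cups.
P(win by switching) = (6/7) · (1/3) = 2/7 ≈ 0.2857.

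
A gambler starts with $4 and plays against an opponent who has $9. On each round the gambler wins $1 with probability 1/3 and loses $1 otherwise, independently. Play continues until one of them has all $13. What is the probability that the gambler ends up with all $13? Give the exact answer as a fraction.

Let r = q/p = (2/3)/(1/3) = 2. The recurrence P(i) = p·P(i+1) + q·P(i−1) with P(0)=0, P(13)=1 gives P(i) = (1 − r^i)/(1 − r^13).
P(4) = (1 − (2)^4) / (1 − (2)^13) = 15/8191.

15/8191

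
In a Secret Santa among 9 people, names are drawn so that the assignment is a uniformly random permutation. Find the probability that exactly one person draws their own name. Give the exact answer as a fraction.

2119/5760

Choose which one is fixed: C(9,1) = 9 ways.
The remaining 8 must have no fixed point: D(8) = 14833.
P = 9·14833/362880 = 2119/5760.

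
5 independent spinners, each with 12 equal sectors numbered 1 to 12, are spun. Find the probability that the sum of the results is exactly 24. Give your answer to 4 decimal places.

0.0290

There are 12^5 = 248832 equally likely outcomes.
The number of ordered 5-tuples from {1,…,12} summing to 24 is 7205.
P(sum = 24) = 7205/248832 ≈ 0.0290.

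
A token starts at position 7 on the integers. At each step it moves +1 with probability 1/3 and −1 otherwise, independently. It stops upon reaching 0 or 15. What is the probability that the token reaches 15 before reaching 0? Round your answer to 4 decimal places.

0.0039

Let r = q/p = (2/3)/(1/3) = 2. The recurrence P(i) = p·P(i+1) + q·P(i−1) with P(0)=0, P(15)=1 gives P(i) = (1 − r^i)/(1 − r^15).
P(7) = (1 − (2)^7) / (1 − (2)^15) = 127/32767 ≈ 0.0039.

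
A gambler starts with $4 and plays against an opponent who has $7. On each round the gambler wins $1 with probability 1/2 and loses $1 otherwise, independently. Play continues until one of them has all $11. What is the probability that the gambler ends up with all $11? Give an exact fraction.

4/11

With a fair step, P(i) = ½P(i−1) + ½P(i+1) with P(0)=0, P(11)=1 has the linear solution P(i) = i/11.
P(4) = 4/11.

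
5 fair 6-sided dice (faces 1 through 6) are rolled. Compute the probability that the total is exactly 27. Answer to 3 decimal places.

There are 6^5 = 7776 equally likely outcomes.
The number of ordered 5-tuples from {1,…,6} summing to 27 is 35.
P(sum = 27) = 35/7776 ≈ 0.005.

0.005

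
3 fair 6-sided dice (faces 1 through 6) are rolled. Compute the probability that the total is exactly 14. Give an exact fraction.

There are 6^3 = 216 equally likely outcomes.
The number of ordered 3-tuples from {1,…,6} summing to 14 is 15.
P(sum = 14) = 15/216 = 5/72.

5/72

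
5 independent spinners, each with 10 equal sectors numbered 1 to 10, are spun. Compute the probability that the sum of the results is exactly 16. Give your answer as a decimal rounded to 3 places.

There are 10^5 = 100000 equally likely outcomes.
The number of ordered 5-tuples from {1,…,10} summing to 16 is 1340.
P(sum = 16) = 1340/100000 = 67/5000 ≈ 0.013.

0.013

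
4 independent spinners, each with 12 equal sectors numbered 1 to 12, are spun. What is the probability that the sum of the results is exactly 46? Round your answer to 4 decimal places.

0.0005

There are 12^4 = 20736 equally likely outcomes.
The number of ordered 4-tuples from {1,…,12} summing to 46 is 10.
P(sum = 46) = 10/20736 = 5/10368 ≈ 0.0005.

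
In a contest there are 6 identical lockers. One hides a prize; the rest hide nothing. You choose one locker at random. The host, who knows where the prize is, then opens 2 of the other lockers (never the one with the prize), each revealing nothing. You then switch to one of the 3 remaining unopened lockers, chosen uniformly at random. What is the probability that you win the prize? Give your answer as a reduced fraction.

Your original locker holds the prize with probability 1/6, so the other 5 collectively hold it with probability 5/6.
The host can always find 2 empty lockers to open, so the reveals don't change that 5/6; it is now spread over the 3 remaining unopened lockers.
P(win by switching) = (5/6) · (1/3) = 5/18.

5/18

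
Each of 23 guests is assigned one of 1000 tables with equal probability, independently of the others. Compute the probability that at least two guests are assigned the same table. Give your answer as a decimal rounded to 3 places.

0.225

It's easier to compute the probability that all 23 are distinct.
P(all distinct) = 1000/1000 · 999/1000 · ··· · 978/1000 ≈ 0.775.
So the probability of at least one match is 1 − 0.775 = 0.225.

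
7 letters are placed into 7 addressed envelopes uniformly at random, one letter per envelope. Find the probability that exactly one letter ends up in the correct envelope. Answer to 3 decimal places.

0.368

Choose which one is fixed: C(7,1) = 7 ways.
The remaining 6 must have no fixed point: D(6) = 265.
P = 7·265/5040 = 53/144 ≈ 0.368.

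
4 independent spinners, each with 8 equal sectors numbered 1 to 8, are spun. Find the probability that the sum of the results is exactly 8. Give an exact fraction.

There are 8^4 = 4096 equally likely outcomes.
The number of ordered 4-tuples from {1,…,8} summing to 8 is 35.
P(sum = 8) = 35/4096.

35/4096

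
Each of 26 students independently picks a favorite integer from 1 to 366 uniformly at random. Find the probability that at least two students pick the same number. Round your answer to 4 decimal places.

0.5972

It's easier to compute the probability that all 26 are distinct.
P(all distinct) = 366/366 · 365/366 · ··· · 341/366 ≈ 0.4028.
So the probability of at least one match is 1 − 0.4028 = 0.5972.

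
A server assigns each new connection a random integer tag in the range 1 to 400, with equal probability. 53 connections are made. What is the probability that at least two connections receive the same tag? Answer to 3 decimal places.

It's easier to compute the probability that all 53 are distinct.
P(all distinct) = 400/400 · 399/400 · ··· · 348/400 ≈ 0.027.
So the probability of at least one match is 1 − 0.027 = 0.973.

0.973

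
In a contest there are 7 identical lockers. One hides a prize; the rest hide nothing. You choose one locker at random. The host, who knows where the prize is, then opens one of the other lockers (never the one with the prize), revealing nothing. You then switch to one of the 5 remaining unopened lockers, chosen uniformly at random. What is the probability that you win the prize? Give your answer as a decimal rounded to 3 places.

0.171

Your original locker holds the prize with probability 1/7, so the other 6 collectively hold it with probability 6/7.
The host can always find an empty locker to open, so this doesn't change that 6/7; it is now spread over the 5 remaining unopened lockers.
P(win by switching) = (6/7) · (1/5) = 6/35 ≈ 0.171.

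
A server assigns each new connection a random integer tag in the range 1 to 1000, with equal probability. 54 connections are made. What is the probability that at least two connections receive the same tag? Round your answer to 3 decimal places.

It's easier to compute the probability that all 54 are distinct.
P(all distinct) = 1000/1000 · 999/1000 · ··· · 947/1000 ≈ 0.233.
So the probability of at least one match is 1 − 0.233 = 0.767.

0.767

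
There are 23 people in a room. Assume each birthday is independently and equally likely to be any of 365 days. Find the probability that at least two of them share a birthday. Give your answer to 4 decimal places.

It's easier to compute the probability that all 23 are distinct.
P(all distinct) = 365/365 · 364/365 · ··· · 343/365 ≈ 0.4927.
So the probability of at least one match is 1 − 0.4927 = 0.5073.

0.5073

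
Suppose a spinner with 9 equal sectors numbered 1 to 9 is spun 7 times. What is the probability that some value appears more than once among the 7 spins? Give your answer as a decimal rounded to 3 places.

P(all 7 different) = 9/9 · 8/9 · ··· · 3/9 ≈ 0.038.
P(at least two equal) = 1 − 0.038 = 0.962.

0.962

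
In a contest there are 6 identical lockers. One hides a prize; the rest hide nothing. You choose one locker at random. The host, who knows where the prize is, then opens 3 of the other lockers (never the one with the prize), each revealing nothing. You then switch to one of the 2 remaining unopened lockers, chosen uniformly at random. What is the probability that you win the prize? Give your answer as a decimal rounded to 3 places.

Your original locker holds the prize with probability 1/6, so the other 5 collectively hold it with probability 5/6.
The host can always find 3 empty lockers to open, so the reveals don't change that 5/6; it is now spread over the 2 remaining unopened lockers.
P(win by switching) = (5/6) · (1/2) = 5/12 ≈ 0.417.

0.417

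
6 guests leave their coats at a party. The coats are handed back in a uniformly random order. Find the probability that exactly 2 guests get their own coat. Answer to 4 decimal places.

0.1875

Choose which 2 of the 6 are fixed: C(6,2) = 15 ways.
The remaining 4 must have no fixed point: D(4) = 9.
P = 15·9/720 = 3/16 ≈ 0.1875.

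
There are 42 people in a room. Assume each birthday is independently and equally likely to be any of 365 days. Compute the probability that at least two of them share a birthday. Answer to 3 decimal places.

0.914

It's easier to compute the probability that all 42 are distinct.
P(all distinct) = 365/365 · 364/365 · ··· · 324/365 ≈ 0.086.
So the probability of at least one match is 1 − 0.086 = 0.914.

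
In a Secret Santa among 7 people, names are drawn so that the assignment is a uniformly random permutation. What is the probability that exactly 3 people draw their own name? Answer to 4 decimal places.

0.0625

Choose which 3 of the 7 are fixed: C(7,3) = 35 ways.
The remaining 4 must have no fixed point: D(4) = 9.
P = 35·9/5040 = 1/16 ≈ 0.0625.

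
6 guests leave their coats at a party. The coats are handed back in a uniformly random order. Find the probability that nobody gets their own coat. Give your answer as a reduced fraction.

This is the derangement probability: permutations of 6 with no fixed point.
D(6) = 6! · (1 − 1/1! + 1/2! − ··· + (−1)^6/6!) = 265.
P = 265/720 = 53/144.

53/144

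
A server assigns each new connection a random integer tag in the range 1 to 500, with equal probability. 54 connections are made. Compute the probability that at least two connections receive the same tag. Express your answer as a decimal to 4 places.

0.9487

It's easier to compute the probability that all 54 are distinct.
P(all distinct) = 500/500 · 499/500 · ··· · 447/500 ≈ 0.0513.
So the probability of at least one match is 1 − 0.0513 = 0.9487.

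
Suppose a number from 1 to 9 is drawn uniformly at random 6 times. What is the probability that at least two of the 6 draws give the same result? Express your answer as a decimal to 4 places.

P(all 6 different) = 9/9 · 8/9 · ··· · 4/9 ≈ 0.1138.
P(at least two equal) = 1 − 0.1138 = 0.8862.

0.8862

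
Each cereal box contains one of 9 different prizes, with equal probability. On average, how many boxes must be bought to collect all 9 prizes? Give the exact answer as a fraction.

After i distinct types are collected, each trial gives a new one with probability (9−i)/9, so the expected wait for the next new type is 9/(9−i).
E = 9/9 + 9/8 + 9/7 + 9/6 + 9/5 + 9/4 + 9/3 + 9/2 + 9/1 = 7129/280.

7129/280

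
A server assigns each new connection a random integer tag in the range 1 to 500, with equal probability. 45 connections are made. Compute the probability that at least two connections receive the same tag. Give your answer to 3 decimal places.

0.870

It's easier to compute the probability that all 45 are distinct.
P(all distinct) = 500/500 · 499/500 · ··· · 456/500 ≈ 0.130.
So the probability of at least one match is 1 − 0.130 = 0.870.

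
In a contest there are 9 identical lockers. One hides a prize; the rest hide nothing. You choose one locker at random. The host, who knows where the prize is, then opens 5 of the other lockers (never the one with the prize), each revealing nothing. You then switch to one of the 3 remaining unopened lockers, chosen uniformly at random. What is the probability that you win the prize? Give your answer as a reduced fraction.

Your original locker holds the prize with probability 1/9, so the other 8 collectively hold it with probability 8/9.
The host can always find 5 empty lockers to open, so the reveals don't change that 8/9; it is now spread over the 3 remaining unopened lockers.
P(win by switching) = (8/9) · (1/3) = 8/27.

8/27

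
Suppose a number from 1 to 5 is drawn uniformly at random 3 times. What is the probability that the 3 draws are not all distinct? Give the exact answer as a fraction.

13/25

P(all 3 different) = 5/5 · 4/5 · ··· · 3/5 = 12/25.
P(at least two equal) = 1 − 12/25 = 13/25.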